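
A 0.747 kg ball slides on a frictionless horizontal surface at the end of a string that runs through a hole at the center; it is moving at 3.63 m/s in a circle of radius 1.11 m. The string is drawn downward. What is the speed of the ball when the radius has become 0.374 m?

The only horizontal force on the mass is along the cord (radial), so it exerts no torque about the hole and angular momentum m v r is conserved.
v₂ = v₁ r₁ / r₂ = (3.63)(1.11) / (0.374) = 10.77 m/s.

v₂ ≈ 10.8 m/s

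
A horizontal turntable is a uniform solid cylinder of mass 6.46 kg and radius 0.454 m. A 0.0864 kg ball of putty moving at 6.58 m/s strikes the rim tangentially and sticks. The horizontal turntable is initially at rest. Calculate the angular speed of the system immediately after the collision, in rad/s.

|ω_f| ≈ 0.378 rad/s

About the axle the impulsive forces during the collision are internal, so angular momentum about that axis is conserved.
I_p = ½(6.46)(0.454)² = 0.6658 kg·m². Taking the sense of the ball of putty's angular momentum as positive, L_{ball} = m v R = (0.0864)(6.58)(0.454) = 0.2581 kg·m²/s.
L_i = 0 + 0.2581 = 0.2581 kg·m²/s.
After sticking, I_f = I_p + m R² = 0.6658 + (0.0864)(0.454)² = 0.6836 kg·m².
ω_f = L_i / I_f = 0.2581 / 0.6836 = 0.3776 rad/s.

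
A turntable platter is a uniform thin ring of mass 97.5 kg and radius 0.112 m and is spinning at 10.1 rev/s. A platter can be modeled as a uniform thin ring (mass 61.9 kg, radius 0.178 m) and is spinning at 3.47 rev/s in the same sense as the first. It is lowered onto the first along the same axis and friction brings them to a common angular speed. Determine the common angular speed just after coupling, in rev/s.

No external torque acts about the common axis, so total angular momentum is conserved.
Moments of inertia: I_A = (97.5)(0.112)² = 1.223 kg·m²; I_B = (61.9)(0.178)² = 1.961 kg·m².
Taking A's sense as positive: L = (1.223)(10.1) + (1.961)(3.47) = 19.16 kg·m²·rev/s.
Combined I = 1.223 + 1.961 = 3.184 kg·m².
ω_f = L / I = 19.16 / 3.184 = 6.016 rev/s.

|ω_f| ≈ 6.02 rev/s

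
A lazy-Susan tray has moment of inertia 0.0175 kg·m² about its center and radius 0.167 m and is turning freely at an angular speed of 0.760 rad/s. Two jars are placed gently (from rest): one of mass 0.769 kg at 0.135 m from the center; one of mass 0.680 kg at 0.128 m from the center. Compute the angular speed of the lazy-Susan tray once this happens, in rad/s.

ω_f ≈ 0.312 rad/s

The added mass arrives with no angular momentum about the center, and any external torque about the center is negligible, so the system's angular momentum is conserved.
Added inertia Σmr² = (0.769)(0.135)² + (0.680)(0.128)² = 0.02516 kg·m²; I_f = 0.01750 + 0.02516 = 0.04266 kg·m².
ω_f = I_p ω_i / I_f = (0.01750)(0.760) / 0.04266 = 0.3118 rad/s.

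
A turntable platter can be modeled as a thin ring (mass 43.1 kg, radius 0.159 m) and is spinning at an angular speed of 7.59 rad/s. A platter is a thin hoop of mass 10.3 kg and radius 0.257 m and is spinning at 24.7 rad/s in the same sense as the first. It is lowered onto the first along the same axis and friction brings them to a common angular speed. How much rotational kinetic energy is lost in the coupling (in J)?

The coupling torques are internal; angular momentum about the shared axis is conserved.
Moments of inertia: I_A = (43.1)(0.159)² = 1.090 kg·m²; I_B = (10.3)(0.257)² = 0.6803 kg·m².
Taking A's sense as positive: L = (1.090)(7.59) + (0.6803)(24.7) = 25.07 kg·m²·rad/s.
Combined I = 1.090 + 0.6803 = 1.770 kg·m².
ω_f = L / I = 25.07 / 1.770 = 14.17 rad/s.
KE_i = ½ΣIω² = 238.9 J; KE_f = ½(1.770)(14.17)² = 177.6 J.

ΔKE lost ≈ 61.3 J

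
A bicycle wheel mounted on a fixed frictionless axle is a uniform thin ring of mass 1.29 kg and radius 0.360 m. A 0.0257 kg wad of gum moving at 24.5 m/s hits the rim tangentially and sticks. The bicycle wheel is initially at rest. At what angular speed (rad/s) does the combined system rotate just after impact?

About the axle the impulsive forces during the collision are internal, so angular momentum about that axis is conserved.
I_p = (1.29)(0.360)² = 0.1672 kg·m². Taking the sense of the wad of gum's angular momentum as positive, L_{wad} = m v R = (0.0257)(24.5)(0.360) = 0.2267 kg·m²/s.
L_i = 0 + 0.2267 = 0.2267 kg·m²/s.
After sticking, I_f = I_p + m R² = 0.1672 + (0.0257)(0.360)² = 0.1705 kg·m².
ω_f = L_i / I_f = 0.2267 / 0.1705 = 1.329 rad/s.

|ω_f| ≈ 1.33 rad/s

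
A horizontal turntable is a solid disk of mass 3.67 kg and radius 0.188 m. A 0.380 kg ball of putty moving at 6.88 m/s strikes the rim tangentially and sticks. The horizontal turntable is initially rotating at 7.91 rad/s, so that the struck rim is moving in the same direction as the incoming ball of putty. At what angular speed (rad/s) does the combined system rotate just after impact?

|ω_f| ≈ 12.8 rad/s

The axle reaction passes through the axle and exerts no torque about it; angular momentum about the axle is conserved through the impact.
I_p = ½(3.67)(0.188)² = 0.06486 kg·m². Taking the sense of the ball of putty's angular momentum as positive, L_{ball} = m v R = (0.380)(6.88)(0.188) = 0.4915 kg·m²/s.
L_i = +I_p ω_p + m v R = +(0.06486)(7.91) + 0.4915 = 1.005 kg·m²/s.
After sticking, I_f = I_p + m R² = 0.06486 + (0.380)(0.188)² = 0.07829 kg·m².
ω_f = L_i / I_f = 1.005 / 0.07829 = 12.83 rad/s.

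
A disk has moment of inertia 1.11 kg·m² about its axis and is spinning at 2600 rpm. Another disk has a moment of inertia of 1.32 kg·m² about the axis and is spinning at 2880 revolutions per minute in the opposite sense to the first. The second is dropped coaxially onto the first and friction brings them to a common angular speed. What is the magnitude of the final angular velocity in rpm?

No external torque acts about the common axis, so total angular momentum is conserved.
Taking A's sense as positive: L = (1.110)(2600) − (1.320)(2880) = -915.6 kg·m²·rpm.
Combined I = 1.110 + 1.320 = 2.430 kg·m².
ω_f = L / I = -915.6 / 2.430 = -376.8 rpm.

|ω_f| ≈ 377 rpm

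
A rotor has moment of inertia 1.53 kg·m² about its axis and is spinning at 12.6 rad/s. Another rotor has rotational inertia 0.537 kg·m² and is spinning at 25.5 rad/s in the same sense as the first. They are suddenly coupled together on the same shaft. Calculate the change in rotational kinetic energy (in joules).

ΔKE ≈ -33.1 J

The coupling torques are internal; angular momentum about the shared axis is conserved.
Taking A's sense as positive: L = (1.530)(12.6) + (0.5370)(25.5) = 32.97 kg·m²·rad/s.
Combined I = 1.530 + 0.5370 = 2.067 kg·m².
ω_f = L / I = 32.97 / 2.067 = 15.95 rad/s.
KE_i = ½ΣIω² = 296.0 J; KE_f = ½(2.067)(15.95)² = 263.0 J.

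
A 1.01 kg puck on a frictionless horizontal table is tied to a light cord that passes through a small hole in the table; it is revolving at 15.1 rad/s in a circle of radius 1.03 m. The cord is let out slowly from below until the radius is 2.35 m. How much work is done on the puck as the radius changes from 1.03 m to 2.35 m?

No torque about the axis ⇒ m r₁² ω₁ = m r₂² ω₂.
ω₂ = ω₁ (r₁/r₂)² = (15.1)(1.03/2.35)² = 2.901 rad/s.
W = ΔKE = ½m(v₂² − v₁²) = -98.69 J.

W ≈ -98.7 J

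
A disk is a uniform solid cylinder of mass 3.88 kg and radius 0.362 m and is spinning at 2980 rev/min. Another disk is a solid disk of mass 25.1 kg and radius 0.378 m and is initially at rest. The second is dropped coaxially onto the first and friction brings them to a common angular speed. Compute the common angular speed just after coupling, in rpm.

|ω_f| ≈ 370 rpm

The coupling torques are internal; angular momentum about the shared axis is conserved.
Moments of inertia: I_A = ½(3.88)(0.362)² = 0.2542 kg·m²; I_B = ½(25.1)(0.378)² = 1.793 kg·m².
Taking A's sense as positive: L = (0.2542)(2980) = 757.6 kg·m²·rpm.
Combined I = 0.2542 + 1.793 = 2.047 kg·m².
ω_f = L / I = 757.6 / 2.047 = 370.0 rpm.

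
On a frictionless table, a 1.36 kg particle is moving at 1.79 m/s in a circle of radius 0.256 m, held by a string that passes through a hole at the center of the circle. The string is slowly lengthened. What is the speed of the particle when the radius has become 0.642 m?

Central (radial) force ⇒ zero torque about the center ⇒ m v r is constant.
v₂ = v₁ r₁ / r₂ = (1.79)(0.256) / (0.642) = 0.7138 m/s.

v₂ ≈ 0.714 m/s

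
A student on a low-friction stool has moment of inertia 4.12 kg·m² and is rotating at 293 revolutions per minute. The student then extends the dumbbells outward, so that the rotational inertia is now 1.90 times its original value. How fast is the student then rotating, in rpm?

ω₂ ≈ 154 rpm

Angular momentum about the spin axis is conserved since the torque about it is zero.
I₂ = 1.90 × 4.12 = 7.828 kg·m².
ω₂ = I₁ω₁ / I₂ = (4.120)(293 rpm) / (7.828) = 154.2 rpm.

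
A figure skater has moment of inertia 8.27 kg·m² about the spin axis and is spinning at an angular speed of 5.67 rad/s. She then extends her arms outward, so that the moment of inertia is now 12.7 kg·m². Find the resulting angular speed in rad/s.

ω₂ ≈ 3.69 rad/s

With no external torque about the axis, L is conserved: I₁ω₁ = I₂ω₂.
ω₂ = I₁ω₁ / I₂ = (8.270)(5.67 rad/s) / (12.70) = 3.692 rad/s.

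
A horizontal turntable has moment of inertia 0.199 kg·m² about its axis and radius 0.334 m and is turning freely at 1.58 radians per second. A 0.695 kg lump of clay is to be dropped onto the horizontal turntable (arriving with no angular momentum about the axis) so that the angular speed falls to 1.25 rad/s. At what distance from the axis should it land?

No external torque acts about the axis; L_before = L_after.
I_p ω_i = (I_p + m r²) ω_f ⇒ m r² = I_p(ω_i/ω_f − 1) = 0.1990(1.58/1.25 − 1) = 0.05254 kg·m².
r = √(0.05254/0.695) = 0.2749 m.

r ≈ 0.275 m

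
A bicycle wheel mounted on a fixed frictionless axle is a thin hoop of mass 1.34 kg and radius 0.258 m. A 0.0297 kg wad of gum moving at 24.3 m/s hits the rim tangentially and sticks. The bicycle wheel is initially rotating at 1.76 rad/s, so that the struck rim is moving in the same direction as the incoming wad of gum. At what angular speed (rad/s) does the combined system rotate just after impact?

About the axle the impulsive forces during the collision are internal, so angular momentum about that axis is conserved.
I_p = (1.34)(0.258)² = 0.08920 kg·m². Taking the sense of the wad of gum's angular momentum as positive, L_{wad} = m v R = (0.0297)(24.3)(0.258) = 0.1862 kg·m²/s.
L_i = +I_p ω_p + m v R = +(0.08920)(1.76) + 0.1862 = 0.3432 kg·m²/s.
After sticking, I_f = I_p + m R² = 0.08920 + (0.0297)(0.258)² = 0.09117 kg·m².
ω_f = L_i / I_f = 0.3432 / 0.09117 = 3.764 rad/s.

|ω_f| ≈ 3.76 rad/s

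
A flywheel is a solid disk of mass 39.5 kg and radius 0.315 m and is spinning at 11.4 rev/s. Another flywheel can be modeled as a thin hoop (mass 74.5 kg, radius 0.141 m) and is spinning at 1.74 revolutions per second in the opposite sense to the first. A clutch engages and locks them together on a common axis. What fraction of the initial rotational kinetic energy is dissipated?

The coupling torques are internal; angular momentum about the shared axis is conserved.
Moments of inertia: I_A = ½(39.5)(0.315)² = 1.960 kg·m²; I_B = (74.5)(0.141)² = 1.481 kg·m².
Taking A's sense as positive: L = (1.960)(11.4) − (1.481)(1.74) = 19.76 kg·m²·rev/s.
Combined I = 1.960 + 1.481 = 3.441 kg·m².
ω_f = L / I = 19.76 / 3.441 = 5.744 rev/s.
KE_i = ½ΣIω² = 5116 J; KE_f = ½(3.441)(36.09)² = 2241 J.
Fraction dissipated = (KE_i − KE_f)/KE_i = 0.5620.

fraction ≈ 0.562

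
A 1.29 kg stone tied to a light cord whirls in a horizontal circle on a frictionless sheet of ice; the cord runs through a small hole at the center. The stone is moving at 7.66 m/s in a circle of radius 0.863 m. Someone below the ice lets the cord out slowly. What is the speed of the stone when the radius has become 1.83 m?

The only horizontal force on the mass is along the cord (radial), so it exerts no torque about the hole and angular momentum m v r is conserved.
v₂ = v₁ r₁ / r₂ = (7.66)(0.863) / (1.83) = 3.612 m/s.

v₂ ≈ 3.61 m/s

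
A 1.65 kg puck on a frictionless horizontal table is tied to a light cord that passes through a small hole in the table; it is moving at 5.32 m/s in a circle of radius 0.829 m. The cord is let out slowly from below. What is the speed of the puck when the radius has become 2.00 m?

v₂ ≈ 2.21 m/s

Central (radial) force ⇒ zero torque about the center ⇒ m v r is constant.
v₂ = v₁ r₁ / r₂ = (5.32)(0.829) / (2.00) = 2.205 m/s.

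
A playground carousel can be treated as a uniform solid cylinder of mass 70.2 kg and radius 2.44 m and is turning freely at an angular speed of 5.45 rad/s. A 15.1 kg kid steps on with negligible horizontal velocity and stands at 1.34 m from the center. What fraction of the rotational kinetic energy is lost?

No external torque acts about the center; L_before = L_after.
I_p = ½(70.2)(2.44)² = 209.0 kg·m².
Added inertia Σmr² = (15.1)(1.34)² = 27.11 kg·m²; I_f = 209.0 + 27.11 = 236.1 kg·m².
ω_f = I_p ω_i / I_f = (209.0)(5.45) / 236.1 = 4.824 rad/s.
KE_i = ½(209.0)(5.450 rad/s)² = 3103 J; KE_f = ½(236.1)(4.824)² = 2747 J.
Fraction lost = 0.1148.

fraction ≈ 0.115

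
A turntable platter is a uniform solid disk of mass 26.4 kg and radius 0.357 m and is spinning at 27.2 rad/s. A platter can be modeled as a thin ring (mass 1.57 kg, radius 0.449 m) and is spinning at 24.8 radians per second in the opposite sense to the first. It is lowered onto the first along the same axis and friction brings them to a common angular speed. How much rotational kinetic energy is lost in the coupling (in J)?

ΔKE lost ≈ 360 J

The coupling torques are internal; angular momentum about the shared axis is conserved.
Moments of inertia: I_A = ½(26.4)(0.357)² = 1.682 kg·m²; I_B = (1.57)(0.449)² = 0.3165 kg·m².
Taking A's sense as positive: L = (1.682)(27.2) − (0.3165)(24.8) = 37.91 kg·m²·rad/s.
Combined I = 1.682 + 0.3165 = 1.999 kg·m².
ω_f = L / I = 37.91 / 1.999 = 18.97 rad/s.
KE_i = ½ΣIω² = 719.7 J; KE_f = ½(1.999)(18.97)² = 359.5 J.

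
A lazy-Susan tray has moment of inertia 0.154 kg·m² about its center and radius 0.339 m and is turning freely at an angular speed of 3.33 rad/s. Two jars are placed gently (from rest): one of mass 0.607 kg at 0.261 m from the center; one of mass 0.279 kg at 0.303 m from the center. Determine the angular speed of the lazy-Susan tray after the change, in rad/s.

ω_f ≈ 2.32 rad/s

The added mass arrives with no angular momentum about the center, and any external torque about the center is negligible, so the system's angular momentum is conserved.
Added inertia Σmr² = (0.607)(0.261)² + (0.279)(0.303)² = 0.06696 kg·m²; I_f = 0.1540 + 0.06696 = 0.2210 kg·m².
ω_f = I_p ω_i / I_f = (0.1540)(3.33) / 0.2210 = 2.321 rad/s.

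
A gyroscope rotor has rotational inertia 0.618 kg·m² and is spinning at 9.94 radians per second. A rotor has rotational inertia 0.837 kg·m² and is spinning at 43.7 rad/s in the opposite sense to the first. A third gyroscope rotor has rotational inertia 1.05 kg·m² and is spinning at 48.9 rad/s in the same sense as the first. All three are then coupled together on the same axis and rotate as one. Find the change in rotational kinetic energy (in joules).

The coupling torques are internal; angular momentum about the shared axis is conserved.
Taking A's sense as positive: L = (0.6180)(9.94) − (0.8370)(43.7) + (1.050)(48.9) = 20.91 kg·m²·rad/s.
Combined I = 0.6180 + 0.8370 + 1.050 = 2.505 kg·m².
ω_f = L / I = 20.91 / 2.505 = 8.348 rad/s.
KE_i = ½ΣIω² = 2085 J; KE_f = ½(2.505)(8.348)² = 87.28 J.

ΔKE ≈ -2000 J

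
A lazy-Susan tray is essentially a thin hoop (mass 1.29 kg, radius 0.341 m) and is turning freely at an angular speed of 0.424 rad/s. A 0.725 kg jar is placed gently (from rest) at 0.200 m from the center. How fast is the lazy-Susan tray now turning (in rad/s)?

ω_f ≈ 0.355 rad/s

No external torque acts about the center; L_before = L_after.
I_p = (1.29)(0.341)² = 0.1500 kg·m².
Added inertia Σmr² = (0.725)(0.200)² = 0.02900 kg·m²; I_f = 0.1500 + 0.02900 = 0.1790 kg·m².
ω_f = I_p ω_i / I_f = (0.1500)(0.424) / 0.1790 = 0.3553 rad/s.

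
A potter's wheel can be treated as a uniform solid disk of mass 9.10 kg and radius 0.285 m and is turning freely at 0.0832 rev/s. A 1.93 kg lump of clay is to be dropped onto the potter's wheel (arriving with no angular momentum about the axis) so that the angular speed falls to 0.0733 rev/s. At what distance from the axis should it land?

r ≈ 0.161 m

The added mass arrives with no angular momentum about the axis, and any external torque about the axis is negligible, so the system's angular momentum is conserved.
I_p = ½(9.10)(0.285)² = 0.3696 kg·m².
I_p ω_i = (I_p + m r²) ω_f ⇒ m r² = I_p(ω_i/ω_f − 1) = 0.3696(0.0832/0.0733 − 1) = 0.04992 kg·m².
r = √(0.04992/1.93) = 0.1608 m.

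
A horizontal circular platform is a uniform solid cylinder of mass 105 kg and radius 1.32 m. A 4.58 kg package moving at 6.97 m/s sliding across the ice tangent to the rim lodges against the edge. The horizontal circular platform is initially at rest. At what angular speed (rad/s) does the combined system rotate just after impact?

About the central axle the impulsive forces during the collision are internal, so angular momentum about that axis is conserved.
I_p = ½(105)(1.32)² = 91.48 kg·m². Taking the sense of the package's angular momentum as positive, L_{package} = m v R = (4.58)(6.97)(1.32) = 42.14 kg·m²/s.
L_i = 0 + 42.14 = 42.14 kg·m²/s.
After sticking, I_f = I_p + m R² = 91.48 + (4.58)(1.32)² = 99.46 kg·m².
ω_f = L_i / I_f = 42.14 / 99.46 = 0.4237 rad/s.

|ω_f| ≈ 0.424 rad/s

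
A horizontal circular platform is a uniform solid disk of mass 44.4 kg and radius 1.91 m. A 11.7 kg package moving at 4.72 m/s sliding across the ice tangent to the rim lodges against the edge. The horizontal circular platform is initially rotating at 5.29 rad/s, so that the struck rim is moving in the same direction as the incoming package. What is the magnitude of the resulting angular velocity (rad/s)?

|ω_f| ≈ 4.32 rad/s

About the central axle the impulsive forces during the collision are internal, so angular momentum about that axis is conserved.
I_p = ½(44.4)(1.91)² = 80.99 kg·m². Taking the sense of the package's angular momentum as positive, L_{package} = m v R = (11.7)(4.72)(1.91) = 105.5 kg·m²/s.
L_i = +I_p ω_p + m v R = +(80.99)(5.29) + 105.5 = 533.9 kg·m²/s.
After sticking, I_f = I_p + m R² = 80.99 + (11.7)(1.91)² = 123.7 kg·m².
ω_f = L_i / I_f = 533.9 / 123.7 = 4.317 rad/s.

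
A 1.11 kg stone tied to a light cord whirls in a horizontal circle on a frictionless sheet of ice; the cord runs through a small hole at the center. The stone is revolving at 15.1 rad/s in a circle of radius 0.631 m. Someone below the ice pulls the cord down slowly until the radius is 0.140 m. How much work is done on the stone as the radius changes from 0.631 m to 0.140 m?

W ≈ 973 J

No torque about the axis ⇒ m r₁² ω₁ = m r₂² ω₂.
ω₂ = ω₁ (r₁/r₂)² = (15.1)(0.631/0.140)² = 306.7 rad/s.
W = ΔKE = ½m(v₂² − v₁²) = 973.2 J.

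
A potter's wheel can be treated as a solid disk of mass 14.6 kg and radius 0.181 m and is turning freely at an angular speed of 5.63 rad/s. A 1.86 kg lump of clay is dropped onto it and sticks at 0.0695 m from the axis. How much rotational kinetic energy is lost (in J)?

energy lost ≈ 0.137 J

The added mass arrives with no angular momentum about the axis, and any external torque about the axis is negligible, so the system's angular momentum is conserved.
I_p = ½(14.6)(0.181)² = 0.2392 kg·m².
Added inertia Σmr² = (1.86)(0.0695)² = 0.008984 kg·m²; I_f = 0.2392 + 0.008984 = 0.2481 kg·m².
ω_f = I_p ω_i / I_f = (0.2392)(5.63) / 0.2481 = 5.426 rad/s.
KE_i = ½(0.2392)(5.630 rad/s)² = 3.790 J; KE_f = ½(0.2481)(5.426)² = 3.653 J.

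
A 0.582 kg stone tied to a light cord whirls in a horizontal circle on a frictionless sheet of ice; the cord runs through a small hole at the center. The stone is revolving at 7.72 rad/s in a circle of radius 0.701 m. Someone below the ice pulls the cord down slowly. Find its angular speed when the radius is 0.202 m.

The constraining force is radial, so m r² ω about the center is conserved.
ω₂ = ω₁ (r₁/r₂)² = (7.72)(0.701/0.202)² = 92.97 rad/s.

ω₂ ≈ 93.0 rad/s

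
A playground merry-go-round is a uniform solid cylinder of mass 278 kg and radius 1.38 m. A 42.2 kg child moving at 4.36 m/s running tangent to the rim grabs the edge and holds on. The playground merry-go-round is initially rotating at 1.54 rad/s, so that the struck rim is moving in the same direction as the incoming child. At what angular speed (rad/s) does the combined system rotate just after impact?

|ω_f| ≈ 1.92 rad/s

About the axle the impulsive forces during the collision are internal, so angular momentum about that axis is conserved.
I_p = ½(278)(1.38)² = 264.7 kg·m². Taking the sense of the child's angular momentum as positive, L_{child} = m v R = (42.2)(4.36)(1.38) = 253.9 kg·m²/s.
L_i = +I_p ω_p + m v R = +(264.7)(1.54) + 253.9 = 661.6 kg·m²/s.
After sticking, I_f = I_p + m R² = 264.7 + (42.2)(1.38)² = 345.1 kg·m².
ω_f = L_i / I_f = 661.6 / 345.1 = 1.917 rad/s.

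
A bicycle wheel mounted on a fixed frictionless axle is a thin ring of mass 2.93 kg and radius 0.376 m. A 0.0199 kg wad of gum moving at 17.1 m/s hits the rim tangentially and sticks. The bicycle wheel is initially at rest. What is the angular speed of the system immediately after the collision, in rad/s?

|ω_f| ≈ 0.307 rad/s

About the axle the impulsive forces during the collision are internal, so angular momentum about that axis is conserved.
I_p = (2.93)(0.376)² = 0.4142 kg·m². Taking the sense of the wad of gum's angular momentum as positive, L_{wad} = m v R = (0.0199)(17.1)(0.376) = 0.1279 kg·m²/s.
L_i = 0 + 0.1279 = 0.1279 kg·m²/s.
After sticking, I_f = I_p + m R² = 0.4142 + (0.0199)(0.376)² = 0.4170 kg·m².
ω_f = L_i / I_f = 0.1279 / 0.4170 = 0.3068 rad/s.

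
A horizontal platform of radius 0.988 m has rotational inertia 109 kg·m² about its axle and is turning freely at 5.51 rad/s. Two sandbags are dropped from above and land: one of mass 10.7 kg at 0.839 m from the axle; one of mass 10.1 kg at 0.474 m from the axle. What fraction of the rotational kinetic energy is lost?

The added mass arrives with no angular momentum about the axle, and any external torque about the axle is negligible, so the system's angular momentum is conserved.
Added inertia Σmr² = (10.7)(0.839)² + (10.1)(0.474)² = 9.801 kg·m²; I_f = 109.0 + 9.801 = 118.8 kg·m².
ω_f = I_p ω_i / I_f = (109.0)(5.51) / 118.8 = 5.055 rad/s.
KE_i = ½(109.0)(5.510 rad/s)² = 1655 J; KE_f = ½(118.8)(5.055)² = 1518 J.
Fraction lost = 0.08250.

fraction ≈ 0.0825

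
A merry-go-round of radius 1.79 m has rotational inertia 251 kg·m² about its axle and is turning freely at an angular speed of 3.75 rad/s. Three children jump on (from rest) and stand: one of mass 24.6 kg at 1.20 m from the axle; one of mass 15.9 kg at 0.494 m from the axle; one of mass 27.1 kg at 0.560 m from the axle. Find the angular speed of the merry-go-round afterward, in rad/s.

No external torque acts about the axle; L_before = L_after.
Added inertia Σmr² = (24.6)(1.20)² + (15.9)(0.494)² + (27.1)(0.560)² = 47.80 kg·m²; I_f = 251.0 + 47.80 = 298.8 kg·m².
ω_f = I_p ω_i / I_f = (251.0)(3.75) / 298.8 = 3.150 rad/s.

ω_f ≈ 3.15 rad/s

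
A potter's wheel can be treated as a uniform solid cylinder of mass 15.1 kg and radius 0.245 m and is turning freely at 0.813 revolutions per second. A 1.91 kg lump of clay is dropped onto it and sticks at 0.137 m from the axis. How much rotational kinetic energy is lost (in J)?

energy lost ≈ 0.433 J

No external torque acts about the axis; L_before = L_after.
I_p = ½(15.1)(0.245)² = 0.4532 kg·m².
Added inertia Σmr² = (1.91)(0.137)² = 0.03585 kg·m²; I_f = 0.4532 + 0.03585 = 0.4890 kg·m².
ω_f = I_p ω_i / I_f = (0.4532)(0.813) / 0.4890 = 0.7534 rev/s.
KE_i = ½(0.4532)(5.108 rad/s)² = 5.913 J; KE_f = ½(0.4890)(4.734)² = 5.479 J.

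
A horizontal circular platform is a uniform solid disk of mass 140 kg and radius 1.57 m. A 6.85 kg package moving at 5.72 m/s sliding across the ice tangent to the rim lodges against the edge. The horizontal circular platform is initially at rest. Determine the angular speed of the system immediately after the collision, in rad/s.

About the central axle the impulsive forces during the collision are internal, so angular momentum about that axis is conserved.
I_p = ½(140)(1.57)² = 172.5 kg·m². Taking the sense of the package's angular momentum as positive, L_{package} = m v R = (6.85)(5.72)(1.57) = 61.52 kg·m²/s.
L_i = 0 + 61.52 = 61.52 kg·m²/s.
After sticking, I_f = I_p + m R² = 172.5 + (6.85)(1.57)² = 189.4 kg·m².
ω_f = L_i / I_f = 61.52 / 189.4 = 0.3247 rad/s.

|ω_f| ≈ 0.325 rad/s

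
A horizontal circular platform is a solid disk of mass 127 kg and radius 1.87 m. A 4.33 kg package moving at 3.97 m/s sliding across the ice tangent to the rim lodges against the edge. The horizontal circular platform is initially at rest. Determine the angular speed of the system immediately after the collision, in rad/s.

About the central axle the impulsive forces during the collision are internal, so angular momentum about that axis is conserved.
I_p = ½(127)(1.87)² = 222.1 kg·m². Taking the sense of the package's angular momentum as positive, L_{package} = m v R = (4.33)(3.97)(1.87) = 32.15 kg·m²/s.
L_i = 0 + 32.15 = 32.15 kg·m²/s.
After sticking, I_f = I_p + m R² = 222.1 + (4.33)(1.87)² = 237.2 kg·m².
ω_f = L_i / I_f = 32.15 / 237.2 = 0.1355 rad/s.

|ω_f| ≈ 0.136 rad/s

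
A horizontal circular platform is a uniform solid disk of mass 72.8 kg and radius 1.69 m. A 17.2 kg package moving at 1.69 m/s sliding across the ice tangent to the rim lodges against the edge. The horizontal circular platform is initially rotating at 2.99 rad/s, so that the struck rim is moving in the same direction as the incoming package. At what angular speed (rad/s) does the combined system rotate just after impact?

About the central axle the impulsive forces during the collision are internal, so angular momentum about that axis is conserved.
I_p = ½(72.8)(1.69)² = 104.0 kg·m². Taking the sense of the package's angular momentum as positive, L_{package} = m v R = (17.2)(1.69)(1.69) = 49.12 kg·m²/s.
L_i = +I_p ω_p + m v R = +(104.0)(2.99) + 49.12 = 360.0 kg·m²/s.
After sticking, I_f = I_p + m R² = 104.0 + (17.2)(1.69)² = 153.1 kg·m².
ω_f = L_i / I_f = 360.0 / 153.1 = 2.351 rad/s.

|ω_f| ≈ 2.35 rad/s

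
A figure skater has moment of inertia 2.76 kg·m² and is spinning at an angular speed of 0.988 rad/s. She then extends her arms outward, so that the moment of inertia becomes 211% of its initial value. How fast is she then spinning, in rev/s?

With no external torque about the axis, L is conserved: I₁ω₁ = I₂ω₂.
I₂ = 2.11 × 2.76 = 5.824 kg·m².
ω₂ = I₁ω₁ / I₂ = (2.760)(0.988 rad/s) / (5.824) = 0.4682 rad/s = 0.07452 rev/s.

ω₂ ≈ 0.0745 rev/s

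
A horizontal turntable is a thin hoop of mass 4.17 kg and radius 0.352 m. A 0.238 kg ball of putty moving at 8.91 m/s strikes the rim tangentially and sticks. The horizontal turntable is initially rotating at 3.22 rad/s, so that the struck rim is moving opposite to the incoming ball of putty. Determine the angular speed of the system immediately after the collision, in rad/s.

The axle reaction passes through the axle and exerts no torque about it; angular momentum about the axle is conserved through the impact.
I_p = (4.17)(0.352)² = 0.5167 kg·m². Taking the sense of the ball of putty's angular momentum as positive, L_{ball} = m v R = (0.238)(8.91)(0.352) = 0.7464 kg·m²/s.
L_i = −I_p ω_p + m v R = −(0.5167)(3.22) + 0.7464 = -0.9173 kg·m²/s.
After sticking, I_f = I_p + m R² = 0.5167 + (0.238)(0.352)² = 0.5462 kg·m².
ω_f = L_i / I_f = -0.9173 / 0.5462 = -1.679 rad/s.

|ω_f| ≈ 1.68 rad/s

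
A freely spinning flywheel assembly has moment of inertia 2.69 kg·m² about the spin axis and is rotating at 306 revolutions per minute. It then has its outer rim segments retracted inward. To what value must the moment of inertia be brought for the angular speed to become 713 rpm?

No external torque acts about the spin axis, so angular momentum is conserved.
I₂ = I₁ω₁ / ω₂ = (2.69)(306) / (713) = 1.154 kg·m².

I₂ ≈ 1.15 kg·m²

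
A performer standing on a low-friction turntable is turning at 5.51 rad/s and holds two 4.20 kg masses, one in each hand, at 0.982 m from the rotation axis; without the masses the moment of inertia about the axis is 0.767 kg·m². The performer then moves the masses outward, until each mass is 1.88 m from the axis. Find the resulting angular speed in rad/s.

ω₂ ≈ 1.60 rad/s

With no external torque about the axis, L is conserved: I₁ω₁ = I₂ω₂.
I₁ = 0.767 + 2(4.20)(0.982)² = 8.867 kg·m²; I₂ = 0.767 + 2(4.20)(1.88)² = 30.46 kg·m².
ω₂ = I₁ω₁ / I₂ = (8.867)(5.51 rad/s) / (30.46) = 1.604 rad/s.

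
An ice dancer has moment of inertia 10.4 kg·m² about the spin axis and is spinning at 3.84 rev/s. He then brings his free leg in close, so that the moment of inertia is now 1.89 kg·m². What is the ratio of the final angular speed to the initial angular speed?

ω₂/ω₁ ≈ 5.50

No external torque acts about the spin axis, so angular momentum is conserved.
ω₂/ω₁ = I₁/I₂ = 10.40 / 1.890 = 5.503.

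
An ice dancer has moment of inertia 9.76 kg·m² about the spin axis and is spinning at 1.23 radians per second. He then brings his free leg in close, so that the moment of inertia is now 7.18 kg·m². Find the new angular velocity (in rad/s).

ω₂ ≈ 1.67 rad/s

No external torque acts about the spin axis, so angular momentum is conserved.
ω₂ = I₁ω₁ / I₂ = (9.760)(1.23 rad/s) / (7.180) = 1.672 rad/s.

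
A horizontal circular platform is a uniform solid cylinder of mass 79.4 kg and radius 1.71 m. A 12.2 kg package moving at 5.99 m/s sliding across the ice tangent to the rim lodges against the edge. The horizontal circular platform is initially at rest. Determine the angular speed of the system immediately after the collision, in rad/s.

The axle reaction passes through the central axle and exerts no torque about it; angular momentum about the central axle is conserved through the impact.
I_p = ½(79.4)(1.71)² = 116.1 kg·m². Taking the sense of the package's angular momentum as positive, L_{package} = m v R = (12.2)(5.99)(1.71) = 125.0 kg·m²/s.
L_i = 0 + 125.0 = 125.0 kg·m²/s.
After sticking, I_f = I_p + m R² = 116.1 + (12.2)(1.71)² = 151.8 kg·m².
ω_f = L_i / I_f = 125.0 / 151.8 = 0.8234 rad/s.

|ω_f| ≈ 0.823 rad/s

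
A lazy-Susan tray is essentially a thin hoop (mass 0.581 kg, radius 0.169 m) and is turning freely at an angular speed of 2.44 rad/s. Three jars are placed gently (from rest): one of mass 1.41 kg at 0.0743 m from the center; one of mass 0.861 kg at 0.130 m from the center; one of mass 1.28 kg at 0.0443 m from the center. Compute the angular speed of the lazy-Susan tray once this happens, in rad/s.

ω_f ≈ 0.977 rad/s

The added mass arrives with no angular momentum about the center, and any external torque about the center is negligible, so the system's angular momentum is conserved.
I_p = (0.581)(0.169)² = 0.01659 kg·m².
Added inertia Σmr² = (1.41)(0.0743)² + (0.861)(0.130)² + (1.28)(0.0443)² = 0.02485 kg·m²; I_f = 0.01659 + 0.02485 = 0.04144 kg·m².
ω_f = I_p ω_i / I_f = (0.01659)(2.44) / 0.04144 = 0.9770 rad/s.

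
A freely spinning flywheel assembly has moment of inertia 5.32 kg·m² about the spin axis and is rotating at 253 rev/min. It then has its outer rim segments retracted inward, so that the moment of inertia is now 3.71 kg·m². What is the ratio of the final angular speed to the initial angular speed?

ω₂/ω₁ ≈ 1.43

Angular momentum about the spin axis is conserved since the torque about it is zero.
ω₂/ω₁ = I₁/I₂ = 5.320 / 3.710 = 1.434.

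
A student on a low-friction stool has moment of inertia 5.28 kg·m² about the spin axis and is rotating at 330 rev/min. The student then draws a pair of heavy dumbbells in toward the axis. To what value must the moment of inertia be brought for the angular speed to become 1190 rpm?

With no external torque about the axis, L is conserved: I₁ω₁ = I₂ω₂.
I₂ = I₁ω₁ / ω₂ = (5.28)(330) / (1190) = 1.464 kg·m².

I₂ ≈ 1.46 kg·m²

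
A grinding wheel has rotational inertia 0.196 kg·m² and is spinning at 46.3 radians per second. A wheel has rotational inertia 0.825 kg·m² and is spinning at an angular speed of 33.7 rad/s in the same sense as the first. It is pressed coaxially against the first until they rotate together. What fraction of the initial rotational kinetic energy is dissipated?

No external torque acts about the common axis, so total angular momentum is conserved.
Taking A's sense as positive: L = (0.1960)(46.3) + (0.8250)(33.7) = 36.88 kg·m²·rad/s.
Combined I = 0.1960 + 0.8250 = 1.021 kg·m².
ω_f = L / I = 36.88 / 1.021 = 36.12 rad/s.
KE_i = ½ΣIω² = 678.6 J; KE_f = ½(1.021)(36.12)² = 666.0 J.
Fraction dissipated = (KE_i − KE_f)/KE_i = 0.01853.

fraction ≈ 0.0185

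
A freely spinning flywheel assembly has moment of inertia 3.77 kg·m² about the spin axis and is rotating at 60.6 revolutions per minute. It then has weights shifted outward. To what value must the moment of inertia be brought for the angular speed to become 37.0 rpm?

I₂ ≈ 6.17 kg·m²

No external torque acts about the spin axis, so angular momentum is conserved.
I₂ = I₁ω₁ / ω₂ = (3.77)(60.6) / (37.0) = 6.175 kg·m².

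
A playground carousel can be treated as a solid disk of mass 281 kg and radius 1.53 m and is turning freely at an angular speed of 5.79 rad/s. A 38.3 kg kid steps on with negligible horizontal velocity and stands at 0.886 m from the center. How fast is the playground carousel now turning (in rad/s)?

The added mass arrives with no angular momentum about the center, and any external torque about the center is negligible, so the system's angular momentum is conserved.
I_p = ½(281)(1.53)² = 328.9 kg·m².
Added inertia Σmr² = (38.3)(0.886)² = 30.07 kg·m²; I_f = 328.9 + 30.07 = 359.0 kg·m².
ω_f = I_p ω_i / I_f = (328.9)(5.79) / 359.0 = 5.305 rad/s.

ω_f ≈ 5.31 rad/s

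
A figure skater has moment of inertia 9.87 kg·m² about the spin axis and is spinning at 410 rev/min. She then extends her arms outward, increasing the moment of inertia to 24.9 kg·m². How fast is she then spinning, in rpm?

With no external torque about the axis, L is conserved: I₁ω₁ = I₂ω₂.
ω₂ = I₁ω₁ / I₂ = (9.870)(410 rpm) / (24.90) = 162.5 rpm.

ω₂ ≈ 163 rpm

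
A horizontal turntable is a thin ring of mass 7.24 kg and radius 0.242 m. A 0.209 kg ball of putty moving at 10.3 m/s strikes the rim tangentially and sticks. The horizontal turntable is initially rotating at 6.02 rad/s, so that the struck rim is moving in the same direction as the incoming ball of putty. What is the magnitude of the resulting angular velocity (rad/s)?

The axle reaction passes through the axle and exerts no torque about it; angular momentum about the axle is conserved through the impact.
I_p = (7.24)(0.242)² = 0.4240 kg·m². Taking the sense of the ball of putty's angular momentum as positive, L_{ball} = m v R = (0.209)(10.3)(0.242) = 0.5210 kg·m²/s.
L_i = +I_p ω_p + m v R = +(0.4240)(6.02) + 0.5210 = 3.073 kg·m²/s.
After sticking, I_f = I_p + m R² = 0.4240 + (0.209)(0.242)² = 0.4362 kg·m².
ω_f = L_i / I_f = 3.073 / 0.4362 = 7.045 rad/s.

|ω_f| ≈ 7.05 rad/s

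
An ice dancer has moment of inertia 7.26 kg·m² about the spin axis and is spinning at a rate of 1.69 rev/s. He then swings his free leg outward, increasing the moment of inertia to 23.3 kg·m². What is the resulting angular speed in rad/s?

ω₂ ≈ 3.31 rad/s

Angular momentum about the spin axis is conserved since the torque about it is zero.
ω₂ = I₁ω₁ / I₂ = (7.260)(1.69 rev/s) / (23.30) = 0.5266 rev/s = 3.309 rad/s.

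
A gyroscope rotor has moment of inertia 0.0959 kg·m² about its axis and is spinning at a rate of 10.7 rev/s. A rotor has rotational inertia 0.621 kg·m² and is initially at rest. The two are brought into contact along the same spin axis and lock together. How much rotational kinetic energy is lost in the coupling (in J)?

ΔKE lost ≈ 188 J

The coupling torques are internal; angular momentum about the shared axis is conserved.
Taking A's sense as positive: L = (0.09590)(10.7) = 1.026 kg·m²·rev/s.
Combined I = 0.09590 + 0.6210 = 0.7169 kg·m².
ω_f = L / I = 1.026 / 0.7169 = 1.431 rev/s.
KE_i = ½ΣIω² = 216.7 J; KE_f = ½(0.7169)(8.993)² = 28.99 J.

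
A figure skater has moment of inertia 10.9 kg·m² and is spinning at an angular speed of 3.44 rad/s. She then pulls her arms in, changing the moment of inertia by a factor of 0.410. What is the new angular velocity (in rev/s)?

ω₂ ≈ 1.34 rev/s

Angular momentum about the spin axis is conserved since the torque about it is zero.
I₂ = 0.410 × 10.9 = 4.469 kg·m².
ω₂ = I₁ω₁ / I₂ = (10.90)(3.44 rad/s) / (4.469) = 8.390 rad/s = 1.335 rev/s.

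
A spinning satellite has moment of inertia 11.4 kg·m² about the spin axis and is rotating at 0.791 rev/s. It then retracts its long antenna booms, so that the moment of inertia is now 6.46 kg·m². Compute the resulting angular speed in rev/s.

ω₂ ≈ 1.40 rev/s

No external torque acts about the spin axis, so angular momentum is conserved.
ω₂ = I₁ω₁ / I₂ = (11.40)(0.791 rev/s) / (6.460) = 1.396 rev/s.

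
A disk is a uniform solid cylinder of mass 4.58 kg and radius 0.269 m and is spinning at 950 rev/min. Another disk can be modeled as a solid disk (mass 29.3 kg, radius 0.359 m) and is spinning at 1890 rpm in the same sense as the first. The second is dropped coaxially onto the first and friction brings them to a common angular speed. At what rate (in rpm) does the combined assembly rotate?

The coupling torques are internal; angular momentum about the shared axis is conserved.
Moments of inertia: I_A = ½(4.58)(0.269)² = 0.1657 kg·m²; I_B = ½(29.3)(0.359)² = 1.888 kg·m².
Taking A's sense as positive: L = (0.1657)(950) + (1.888)(1890) = 3726 kg·m²·rpm.
Combined I = 0.1657 + 1.888 = 2.054 kg·m².
ω_f = L / I = 3726 / 2.054 = 1814 rpm.

|ω_f| ≈ 1810 rpm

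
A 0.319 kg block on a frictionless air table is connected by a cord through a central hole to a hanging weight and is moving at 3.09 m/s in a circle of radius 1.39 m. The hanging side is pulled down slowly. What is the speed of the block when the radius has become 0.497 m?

The only horizontal force on the mass is along the cord (radial), so it exerts no torque about the hole and angular momentum m v r is conserved.
v₂ = v₁ r₁ / r₂ = (3.09)(1.39) / (0.497) = 8.642 m/s.

v₂ ≈ 8.64 m/s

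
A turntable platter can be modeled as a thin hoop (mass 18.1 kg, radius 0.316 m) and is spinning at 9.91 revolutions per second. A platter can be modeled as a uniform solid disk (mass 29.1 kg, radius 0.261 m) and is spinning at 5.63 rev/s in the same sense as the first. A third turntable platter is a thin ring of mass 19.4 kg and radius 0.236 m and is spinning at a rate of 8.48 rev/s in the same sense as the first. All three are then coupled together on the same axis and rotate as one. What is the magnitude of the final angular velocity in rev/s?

No external torque acts about the common axis, so total angular momentum is conserved.
Moments of inertia: I_A = (18.1)(0.316)² = 1.807 kg·m²; I_B = ½(29.1)(0.261)² = 0.9912 kg·m²; I_C = (19.4)(0.236)² = 1.081 kg·m².
Taking A's sense as positive: L = (1.807)(9.91) + (0.9912)(5.63) + (1.081)(8.48) = 32.65 kg·m²·rev/s.
Combined I = 1.807 + 0.9912 + 1.081 = 3.879 kg·m².
ω_f = L / I = 32.65 / 3.879 = 8.418 rev/s.

|ω_f| ≈ 8.42 rev/s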